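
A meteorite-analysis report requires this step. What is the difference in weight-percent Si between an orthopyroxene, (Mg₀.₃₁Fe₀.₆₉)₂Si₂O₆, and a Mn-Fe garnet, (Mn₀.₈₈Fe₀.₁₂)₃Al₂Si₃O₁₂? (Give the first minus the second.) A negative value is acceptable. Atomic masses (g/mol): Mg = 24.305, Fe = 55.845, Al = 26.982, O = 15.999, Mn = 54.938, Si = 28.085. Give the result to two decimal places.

First mineral: 56.170 g Si in 244.299 g formula = 22.99 wt% Si.
Second mineral: 84.255 g Si in 495.348 g formula = 17.01 wt% Si.
22.99% − 17.01% gives a difference of 5.98 percentage points.

5.98 percentage points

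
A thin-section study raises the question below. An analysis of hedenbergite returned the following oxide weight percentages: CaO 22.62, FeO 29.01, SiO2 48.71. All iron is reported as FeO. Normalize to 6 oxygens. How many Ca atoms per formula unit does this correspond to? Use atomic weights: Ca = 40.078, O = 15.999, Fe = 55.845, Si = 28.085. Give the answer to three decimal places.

CaO (M=56.077): mol = 0.40337; Ca = 0.40337, O = 0.40337.
FeO (M=71.844): mol = 0.40379; Fe = 0.40379, O = 0.40379.
SiO2 (M=60.083): mol = 0.81071; Si = 0.81071, O = 1.62142.
ΣO = 2.42858; factor = 6/ΣO = 2.47058.
Ca apfu = 0.40337 × 2.47058 = 0.997.

0.997 Ca apfu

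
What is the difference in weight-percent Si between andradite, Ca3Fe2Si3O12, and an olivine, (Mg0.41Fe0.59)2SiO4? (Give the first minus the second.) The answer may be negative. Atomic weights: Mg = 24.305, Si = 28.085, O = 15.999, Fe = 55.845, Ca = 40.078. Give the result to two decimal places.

0.79 percentage points

Si in Ca3Fe2Si3O12: molar mass 508.167 g/mol; 3×28.085 = 84.255 g → 16.58 wt%.
Si in (Mg0.41Fe0.59)2SiO4: molar mass 177.908 g/mol; 1×28.085 = 28.085 g → 15.79 wt%.
Difference = 16.58 − 15.79 = 0.79 percentage points.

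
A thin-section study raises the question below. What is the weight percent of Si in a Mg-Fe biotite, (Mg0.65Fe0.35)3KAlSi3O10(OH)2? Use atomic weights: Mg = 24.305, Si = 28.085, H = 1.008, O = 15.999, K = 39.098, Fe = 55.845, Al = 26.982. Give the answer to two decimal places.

Molar mass of (Mg0.65Fe0.35)3KAlSi3O10(OH)2: 1.95*24.305 + 1.05*55.845 + 1*39.098 + 1*26.982 + 3*28.085 + 12*15.999 + 2*1.008 = 450.371 g/mol.
Mass of Si per formula unit: 3 × 28.085 = 84.255 g.
Weight fraction Si = 84.255 / 450.371 = 0.1871.

18.71 mass %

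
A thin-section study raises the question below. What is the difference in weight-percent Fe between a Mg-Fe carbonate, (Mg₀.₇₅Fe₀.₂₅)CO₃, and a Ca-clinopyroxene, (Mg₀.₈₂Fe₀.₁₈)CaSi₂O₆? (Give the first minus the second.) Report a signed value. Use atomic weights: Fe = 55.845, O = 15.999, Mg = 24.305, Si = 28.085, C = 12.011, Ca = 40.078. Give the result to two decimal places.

10.62 percentage points

First mineral: 13.961 g Fe in 92.198 g formula = 15.14 wt% Fe.
Second mineral: 10.052 g Fe in 222.224 g formula = 4.52 wt% Fe.
15.14% − 4.52% gives a difference of 10.62 percentage points.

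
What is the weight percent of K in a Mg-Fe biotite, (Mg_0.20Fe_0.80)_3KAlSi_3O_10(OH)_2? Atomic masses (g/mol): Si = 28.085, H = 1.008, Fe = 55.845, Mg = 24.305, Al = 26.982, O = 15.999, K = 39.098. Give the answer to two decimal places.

7.93 weight percent

Molar mass of (Mg_0.20Fe_0.80)_3KAlSi_3O_10(OH)_2: 0.60×24.305 + 2.40×55.845 + 1×39.098 + 1×26.982 + 3×28.085 + 12×15.999 + 2×1.008 = 492.950 g/mol.
Mass of K per formula unit: 1 × 39.098 = 39.098 g.
Weight fraction K = 39.098 / 492.950 = 0.0793.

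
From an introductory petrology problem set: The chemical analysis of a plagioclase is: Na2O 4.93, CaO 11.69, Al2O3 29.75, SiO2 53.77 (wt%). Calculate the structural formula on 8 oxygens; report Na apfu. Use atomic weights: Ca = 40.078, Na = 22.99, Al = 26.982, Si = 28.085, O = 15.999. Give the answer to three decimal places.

4.93 wt% Na2O ÷ 61.979 g/mol = 0.07954 mol, giving 0.15908 Na and 0.07954 O.
11.69 wt% CaO ÷ 56.077 g/mol = 0.20846 mol, giving 0.20846 Ca and 0.20846 O.
29.75 wt% Al2O3 ÷ 101.961 g/mol = 0.29178 mol, giving 0.58356 Al and 0.87534 O.
53.77 wt% SiO2 ÷ 60.083 g/mol = 0.89493 mol, giving 0.89493 Si and 1.78986 O.
Oxygen sums to 2.95320; scaling by 8/2.95320 = 2.70893 puts the formula on 8 O.
Na: 0.15908 × 2.70893 = 0.431 atoms per formula unit.

0.431 Na apfu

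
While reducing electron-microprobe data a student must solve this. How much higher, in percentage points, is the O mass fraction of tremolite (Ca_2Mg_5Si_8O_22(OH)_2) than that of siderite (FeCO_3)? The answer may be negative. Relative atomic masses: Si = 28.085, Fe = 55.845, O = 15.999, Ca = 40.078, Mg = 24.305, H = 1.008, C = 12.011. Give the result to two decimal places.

First mineral: 383.976 g O in 812.353 g formula = 47.27 wt% O.
Second mineral: 47.997 g O in 115.853 g formula = 41.43 wt% O.
47.27% − 41.43% gives a difference of 5.84 percentage points.

5.84 percentage points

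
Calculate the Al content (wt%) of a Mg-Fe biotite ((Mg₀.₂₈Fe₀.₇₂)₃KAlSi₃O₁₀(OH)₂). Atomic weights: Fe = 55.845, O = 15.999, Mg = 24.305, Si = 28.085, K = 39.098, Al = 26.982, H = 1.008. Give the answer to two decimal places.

5.56 wt%

Molar mass of (Mg₀.₂₈Fe₀.₇₂)₃KAlSi₃O₁₀(OH)₂: 0.84·24.305 + 2.16·55.845 + 1·39.098 + 1·26.982 + 3·28.085 + 12·15.999 + 2·1.008 = 485.380 g/mol.
Mass of Al per formula unit: 1 × 26.982 = 26.982 g.
Weight fraction Al = 26.982 / 485.380 = 0.0556.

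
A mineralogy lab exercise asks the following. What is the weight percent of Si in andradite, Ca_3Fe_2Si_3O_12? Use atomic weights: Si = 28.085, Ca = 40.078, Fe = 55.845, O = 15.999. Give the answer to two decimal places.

Formula mass = 3*40.078 + 2*55.845 + 3*28.085 + 12*15.999 = 508.167 g/mol, of which 84.255 g is Si.
So Si makes up 84.255/508.167 = 0.1658 of the mass, i.e. 16.58%.

16.58 wt%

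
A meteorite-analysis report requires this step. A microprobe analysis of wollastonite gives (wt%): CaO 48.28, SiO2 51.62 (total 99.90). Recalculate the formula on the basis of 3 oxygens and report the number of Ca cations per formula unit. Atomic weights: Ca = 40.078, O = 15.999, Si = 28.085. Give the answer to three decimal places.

1.001 Ca apfu

CaO (M=56.077): mol = 0.86096; Ca = 0.86096, O = 0.86096.
SiO2 (M=60.083): mol = 0.85914; Si = 0.85914, O = 1.71828.
ΣO = 2.57924; factor = 3/ΣO = 1.16313.
Ca apfu = 0.86096 × 1.16313 = 1.001.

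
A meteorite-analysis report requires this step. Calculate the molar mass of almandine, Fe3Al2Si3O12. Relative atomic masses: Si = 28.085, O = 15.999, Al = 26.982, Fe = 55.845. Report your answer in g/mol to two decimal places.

M = 3×55.845 + 2×26.982 + 3×28.085 + 12×15.999

497.74 g/mol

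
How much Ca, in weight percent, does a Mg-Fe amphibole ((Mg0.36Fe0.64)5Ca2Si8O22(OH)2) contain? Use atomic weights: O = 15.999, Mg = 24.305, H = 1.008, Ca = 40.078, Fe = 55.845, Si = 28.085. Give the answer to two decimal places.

Formula mass = 1.80×24.305 + 3.20×55.845 + 2×40.078 + 8×28.085 + 24×15.999 + 2×1.008 = 913.281 g/mol, of which 80.156 g is Ca.
So Ca makes up 80.156/913.281 = 0.0878 of the mass, i.e. 8.78%.

8.78 weight percent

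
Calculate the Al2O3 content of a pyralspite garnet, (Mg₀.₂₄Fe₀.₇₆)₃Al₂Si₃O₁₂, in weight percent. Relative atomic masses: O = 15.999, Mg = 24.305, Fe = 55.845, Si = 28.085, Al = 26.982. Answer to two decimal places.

Molar mass of (Mg₀.₂₄Fe₀.₇₆)₃Al₂Si₃O₁₂ = 0.72*24.305 + 2.28*55.845 + 2*26.982 + 3*28.085 + 12*15.999 = 475.033 g/mol.
Each formula unit contains 2 Al, equivalent to 2/2 = 1.0000 mol Al2O3.
M(Al2O3) = 2×26.982 + 3×15.999 = 101.961 g/mol.
Mass of Al2O3 per formula unit = 1.0000 × 101.961 = 101.961 g.
Al2O3 wt% = 101.961 / 475.033 × 100 = 21.46%.

21.46 wt%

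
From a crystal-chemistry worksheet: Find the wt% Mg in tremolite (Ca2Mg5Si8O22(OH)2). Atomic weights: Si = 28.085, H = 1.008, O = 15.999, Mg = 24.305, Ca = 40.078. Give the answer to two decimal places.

Formula mass = 2×40.078 + 5×24.305 + 8×28.085 + 24×15.999 + 2×1.008 = 812.353 g/mol, of which 121.525 g is Mg.
So Mg makes up 121.525/812.353 = 0.1496 of the mass, i.e. 14.96%.

14.96 mass %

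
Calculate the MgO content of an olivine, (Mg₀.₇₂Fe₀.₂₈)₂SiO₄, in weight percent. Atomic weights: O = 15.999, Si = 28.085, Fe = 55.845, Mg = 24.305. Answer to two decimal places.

M((Mg₀.₇₂Fe₀.₂₈)₂SiO₄) = 158.353 g/mol; M(MgO) = 40.304 g/mol.
Moles MgO per formula unit = 1.44 Mg ÷ 1 = 1.4400.
MgO fraction = (1.4400 × 40.304) / 158.353 = 58.038/158.353 = 0.3665.

36.65 wt%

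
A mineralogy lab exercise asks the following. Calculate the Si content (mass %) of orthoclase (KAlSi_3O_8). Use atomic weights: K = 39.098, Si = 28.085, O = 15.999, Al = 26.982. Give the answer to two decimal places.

Molar mass of KAlSi_3O_8: 1×39.098 + 1×26.982 + 3×28.085 + 8×15.999 = 278.327 g/mol.
Mass of Si per formula unit: 3 × 28.085 = 84.255 g.
Weight fraction Si = 84.255 / 278.327 = 0.3027.

30.27 mass %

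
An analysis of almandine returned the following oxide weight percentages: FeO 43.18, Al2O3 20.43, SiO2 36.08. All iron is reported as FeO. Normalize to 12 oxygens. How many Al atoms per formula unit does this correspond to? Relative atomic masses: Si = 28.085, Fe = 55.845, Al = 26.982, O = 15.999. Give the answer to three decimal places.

2.001 Al apfu

FeO: 43.18/71.844 = 0.60102 mol → 0.60102 mol Fe, 0.60102 mol O.
Al2O3: 20.43/101.961 = 0.20037 mol → 0.40074 mol Al, 0.60111 mol O.
SiO2: 36.08/60.083 = 0.60050 mol → 0.60050 mol Si, 1.20100 mol O.
Total oxygen = 2.40313 mol. Normalization factor = 12/2.40313 = 4.99349.
Al per 12 O = 0.40074 × 4.99349 = 2.001.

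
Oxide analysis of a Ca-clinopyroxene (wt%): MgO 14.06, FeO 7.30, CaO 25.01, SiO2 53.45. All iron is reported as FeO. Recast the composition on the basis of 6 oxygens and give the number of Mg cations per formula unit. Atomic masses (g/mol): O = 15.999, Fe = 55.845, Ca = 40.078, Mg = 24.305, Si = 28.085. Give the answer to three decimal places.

0.782 Mg apfu

MgO (M=40.304): mol = 0.34885; Mg = 0.34885, O = 0.34885.
FeO (M=71.844): mol = 0.10161; Fe = 0.10161, O = 0.10161.
CaO (M=56.077): mol = 0.44599; Ca = 0.44599, O = 0.44599.
SiO2 (M=60.083): mol = 0.88960; Si = 0.88960, O = 1.77920.
ΣO = 2.67565; factor = 6/ΣO = 2.24245.
Mg apfu = 0.34885 × 2.24245 = 0.782.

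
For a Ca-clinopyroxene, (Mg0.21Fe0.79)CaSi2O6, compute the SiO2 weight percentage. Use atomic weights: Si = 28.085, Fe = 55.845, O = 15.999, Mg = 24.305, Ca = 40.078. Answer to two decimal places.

49.77 wt%

Formula mass = 241.464 g/mol.
2 Si → 2.0000 mol SiO2 per formula unit; M(SiO2) = 60.083, so SiO2 mass = 120.166 g.
120.166/241.464 × 100 = 49.77 wt%.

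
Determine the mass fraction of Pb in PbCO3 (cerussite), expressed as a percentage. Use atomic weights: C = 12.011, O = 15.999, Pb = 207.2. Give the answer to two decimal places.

Formula mass = 1×207.2 + 1×12.011 + 3×15.999 = 267.208 g/mol, of which 207.200 g is Pb.
So Pb makes up 207.200/267.208 = 0.7754 of the mass, i.e. 77.54%.

77.54 wt%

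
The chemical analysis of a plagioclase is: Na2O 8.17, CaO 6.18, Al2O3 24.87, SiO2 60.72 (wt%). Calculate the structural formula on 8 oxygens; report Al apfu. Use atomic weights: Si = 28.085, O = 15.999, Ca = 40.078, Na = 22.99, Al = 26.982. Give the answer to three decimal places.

8.17 wt% Na2O ÷ 61.979 g/mol = 0.13182 mol, giving 0.26364 Na and 0.13182 O.
6.18 wt% CaO ÷ 56.077 g/mol = 0.11021 mol, giving 0.11021 Ca and 0.11021 O.
24.87 wt% Al2O3 ÷ 101.961 g/mol = 0.24392 mol, giving 0.48784 Al and 0.73176 O.
60.72 wt% SiO2 ÷ 60.083 g/mol = 1.01060 mol, giving 1.01060 Si and 2.02120 O.
Oxygen sums to 2.99499; scaling by 8/2.99499 = 2.67113 puts the formula on 8 O.
Al: 0.48784 × 2.67113 = 1.303 atoms per formula unit.

1.303 Al apfu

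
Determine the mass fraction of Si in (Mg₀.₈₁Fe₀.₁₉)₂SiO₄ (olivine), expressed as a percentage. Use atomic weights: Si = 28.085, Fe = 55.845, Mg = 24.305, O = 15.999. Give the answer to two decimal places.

18.40 mass %

Molar mass of (Mg₀.₈₁Fe₀.₁₉)₂SiO₄: 1.62*24.305 + 0.38*55.845 + 1*28.085 + 4*15.999 = 152.676 g/mol.
Mass of Si per formula unit: 1 × 28.085 = 28.085 g.
Weight fraction Si = 28.085 / 152.676 = 0.1840.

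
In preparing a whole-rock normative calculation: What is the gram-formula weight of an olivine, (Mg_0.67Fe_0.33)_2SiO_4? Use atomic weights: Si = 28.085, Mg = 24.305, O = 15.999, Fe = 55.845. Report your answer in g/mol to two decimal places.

161.51 g/mol

The formula mass is the sum 1.34×24.305 + 0.66×55.845 + 1×28.085 + 4×15.999.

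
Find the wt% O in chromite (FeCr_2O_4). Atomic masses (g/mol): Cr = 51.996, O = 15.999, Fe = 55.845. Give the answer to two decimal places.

28.59 mass %

Molar mass of FeCr_2O_4: 1·55.845 + 2·51.996 + 4·15.999 = 223.833 g/mol.
Mass of O per formula unit: 4 × 15.999 = 63.996 g.
Weight fraction O = 63.996 / 223.833 = 0.2859.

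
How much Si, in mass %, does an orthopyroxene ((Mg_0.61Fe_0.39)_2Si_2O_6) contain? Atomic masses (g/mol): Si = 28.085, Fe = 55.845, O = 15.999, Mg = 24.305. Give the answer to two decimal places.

24.92 mass %

Formula mass = 1.22*24.305 + 0.78*55.845 + 2*28.085 + 6*15.999 = 225.375 g/mol, of which 56.170 g is Si.
So Si makes up 56.170/225.375 = 0.2492 of the mass, i.e. 24.92%.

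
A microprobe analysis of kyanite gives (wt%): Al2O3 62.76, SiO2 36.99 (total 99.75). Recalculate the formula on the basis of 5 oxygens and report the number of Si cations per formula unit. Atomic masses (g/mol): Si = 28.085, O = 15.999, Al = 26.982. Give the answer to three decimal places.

Al2O3 (M=101.961): mol = 0.61553; Al = 1.23106, O = 1.84659.
SiO2 (M=60.083): mol = 0.61565; Si = 0.61565, O = 1.23130.
ΣO = 3.07789; factor = 5/ΣO = 1.62449.
Si apfu = 0.61565 × 1.62449 = 1.000.

1.000 Si apfu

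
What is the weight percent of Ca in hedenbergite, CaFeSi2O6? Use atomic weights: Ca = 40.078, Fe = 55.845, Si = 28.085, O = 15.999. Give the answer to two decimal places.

16.15 wt%

Molar mass of CaFeSi2O6: 1·40.078 + 1·55.845 + 2·28.085 + 6·15.999 = 248.087 g/mol.
Mass of Ca per formula unit: 1 × 40.078 = 40.078 g.
Weight fraction Ca = 40.078 / 248.087 = 0.1615.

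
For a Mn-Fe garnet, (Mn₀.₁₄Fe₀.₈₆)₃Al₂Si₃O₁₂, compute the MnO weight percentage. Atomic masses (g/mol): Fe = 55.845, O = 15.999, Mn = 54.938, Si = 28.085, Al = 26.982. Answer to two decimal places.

M((Mn₀.₁₄Fe₀.₈₆)₃Al₂Si₃O₁₂) = 497.361 g/mol; M(MnO) = 70.937 g/mol.
Moles MnO per formula unit = 0.42 Mn ÷ 1 = 0.4200.
MnO fraction = (0.4200 × 70.937) / 497.361 = 29.794/497.361 = 0.0599.

5.99 wt%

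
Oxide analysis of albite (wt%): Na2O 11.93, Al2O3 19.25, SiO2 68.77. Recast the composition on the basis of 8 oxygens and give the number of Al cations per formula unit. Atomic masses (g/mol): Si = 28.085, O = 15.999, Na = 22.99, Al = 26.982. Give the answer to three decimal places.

Na2O: 11.93/61.979 = 0.19248 mol → 0.38496 mol Na, 0.19248 mol O.
Al2O3: 19.25/101.961 = 0.18880 mol → 0.37760 mol Al, 0.56640 mol O.
SiO2: 68.77/60.083 = 1.14458 mol → 1.14458 mol Si, 2.28916 mol O.
Total oxygen = 3.04804 mol. Normalization factor = 8/3.04804 = 2.62464.
Al per 8 O = 0.37760 × 2.62464 = 0.991.

0.991 Al apfu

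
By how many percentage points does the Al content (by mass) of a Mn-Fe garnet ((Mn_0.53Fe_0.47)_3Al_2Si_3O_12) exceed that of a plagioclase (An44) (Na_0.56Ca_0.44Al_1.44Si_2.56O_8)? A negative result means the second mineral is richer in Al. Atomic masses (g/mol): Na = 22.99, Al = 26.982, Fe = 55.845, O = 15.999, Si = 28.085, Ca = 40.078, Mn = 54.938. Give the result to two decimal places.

-3.56 percentage points

First mineral: 53.964 g Al in 496.300 g formula = 10.87 wt% Al.
Second mineral: 38.854 g Al in 269.252 g formula = 14.43 wt% Al.
10.87% − 14.43% gives a difference of -3.56 percentage points.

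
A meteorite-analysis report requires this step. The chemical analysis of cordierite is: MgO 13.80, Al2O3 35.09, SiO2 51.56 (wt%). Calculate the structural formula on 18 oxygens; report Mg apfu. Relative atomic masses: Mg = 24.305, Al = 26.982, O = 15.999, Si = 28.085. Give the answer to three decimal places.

MgO: 13.80/40.304 = 0.34240 mol → 0.34240 mol Mg, 0.34240 mol O.
Al2O3: 35.09/101.961 = 0.34415 mol → 0.68830 mol Al, 1.03245 mol O.
SiO2: 51.56/60.083 = 0.85815 mol → 0.85815 mol Si, 1.71630 mol O.
Total oxygen = 3.09115 mol. Normalization factor = 18/3.09115 = 5.82308.
Mg per 18 O = 0.34240 × 5.82308 = 1.994.

1.994 Mg apfu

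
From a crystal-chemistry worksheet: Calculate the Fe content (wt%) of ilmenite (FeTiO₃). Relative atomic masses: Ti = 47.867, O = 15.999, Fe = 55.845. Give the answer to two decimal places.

36.81 wt%

Formula mass = 1×55.845 + 1×47.867 + 3×15.999 = 151.709 g/mol, of which 55.845 g is Fe.
So Fe makes up 55.845/151.709 = 0.3681 of the mass, i.e. 36.81%.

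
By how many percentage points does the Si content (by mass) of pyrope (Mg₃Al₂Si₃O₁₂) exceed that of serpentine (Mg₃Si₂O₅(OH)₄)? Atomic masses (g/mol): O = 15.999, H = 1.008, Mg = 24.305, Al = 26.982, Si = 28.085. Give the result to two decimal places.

First mineral: 84.255 g Si in 403.122 g formula = 20.90 wt% Si.
Second mineral: 56.170 g Si in 277.108 g formula = 20.27 wt% Si.
20.90% − 20.27% gives a difference of 0.63 percentage points.

0.63 percentage points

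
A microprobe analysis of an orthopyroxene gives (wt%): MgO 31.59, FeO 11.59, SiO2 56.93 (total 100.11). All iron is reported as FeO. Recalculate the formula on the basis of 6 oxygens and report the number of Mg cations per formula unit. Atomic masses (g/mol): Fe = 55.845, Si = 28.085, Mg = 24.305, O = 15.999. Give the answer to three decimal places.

MgO (M=40.304): mol = 0.78379; Mg = 0.78379, O = 0.78379.
FeO (M=71.844): mol = 0.16132; Fe = 0.16132, O = 0.16132.
SiO2 (M=60.083): mol = 0.94752; Si = 0.94752, O = 1.89504.
ΣO = 2.84015; factor = 6/ΣO = 2.11256.
Mg apfu = 0.78379 × 2.11256 = 1.656.

1.656 Mg apfu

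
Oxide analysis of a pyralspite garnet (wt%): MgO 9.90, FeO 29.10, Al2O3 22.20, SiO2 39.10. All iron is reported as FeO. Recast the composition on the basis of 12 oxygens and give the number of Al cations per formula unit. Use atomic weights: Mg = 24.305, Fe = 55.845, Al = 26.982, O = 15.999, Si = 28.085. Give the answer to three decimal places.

9.90 wt% MgO ÷ 40.304 g/mol = 0.24563 mol, giving 0.24563 Mg and 0.24563 O.
29.10 wt% FeO ÷ 71.844 g/mol = 0.40504 mol, giving 0.40504 Fe and 0.40504 O.
22.20 wt% Al2O3 ÷ 101.961 g/mol = 0.21773 mol, giving 0.43546 Al and 0.65319 O.
39.10 wt% SiO2 ÷ 60.083 g/mol = 0.65077 mol, giving 0.65077 Si and 1.30154 O.
Oxygen sums to 2.60540; scaling by 12/2.60540 = 4.60582 puts the formula on 12 O.
Al: 0.43546 × 4.60582 = 2.006 atoms per formula unit.

2.006 Al apfu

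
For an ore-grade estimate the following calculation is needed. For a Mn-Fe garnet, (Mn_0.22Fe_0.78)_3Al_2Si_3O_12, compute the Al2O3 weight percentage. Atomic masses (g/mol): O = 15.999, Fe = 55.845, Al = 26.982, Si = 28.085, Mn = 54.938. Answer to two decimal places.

20.51 wt%

Formula mass = 497.143 g/mol.
2 Al → 1.0000 mol Al2O3 per formula unit; M(Al2O3) = 101.961, so Al2O3 mass = 101.961 g.
101.961/497.143 × 100 = 20.51 wt%.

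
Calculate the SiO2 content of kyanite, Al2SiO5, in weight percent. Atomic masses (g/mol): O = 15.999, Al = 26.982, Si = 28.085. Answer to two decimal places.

37.08 wt%

M(Al2SiO5) = 162.044 g/mol; M(SiO2) = 60.083 g/mol.
Moles SiO2 per formula unit = 1 Si ÷ 1 = 1.0000.
SiO2 fraction = (1.0000 × 60.083) / 162.044 = 60.083/162.044 = 0.3708.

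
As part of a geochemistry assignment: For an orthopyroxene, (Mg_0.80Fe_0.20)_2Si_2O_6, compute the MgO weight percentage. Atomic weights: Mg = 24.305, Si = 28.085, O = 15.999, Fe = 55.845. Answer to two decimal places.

30.22 wt%

Formula mass = 213.390 g/mol.
1.60 Mg → 1.6000 mol MgO per formula unit; M(MgO) = 40.304, so MgO mass = 64.486 g.
64.486/213.390 × 100 = 30.22 wt%.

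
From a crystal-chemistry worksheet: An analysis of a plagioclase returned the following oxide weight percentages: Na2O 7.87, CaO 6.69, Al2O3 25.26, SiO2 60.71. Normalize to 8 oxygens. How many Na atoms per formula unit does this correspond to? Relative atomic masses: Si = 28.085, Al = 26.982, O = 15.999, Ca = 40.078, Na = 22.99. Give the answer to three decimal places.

Na2O: 7.87/61.979 = 0.12698 mol → 0.25396 mol Na, 0.12698 mol O.
CaO: 6.69/56.077 = 0.11930 mol → 0.11930 mol Ca, 0.11930 mol O.
Al2O3: 25.26/101.961 = 0.24774 mol → 0.49548 mol Al, 0.74322 mol O.
SiO2: 60.71/60.083 = 1.01044 mol → 1.01044 mol Si, 2.02088 mol O.
Total oxygen = 3.01038 mol. Normalization factor = 8/3.01038 = 2.65747.
Na per 8 O = 0.25396 × 2.65747 = 0.675.

0.675 Na apfu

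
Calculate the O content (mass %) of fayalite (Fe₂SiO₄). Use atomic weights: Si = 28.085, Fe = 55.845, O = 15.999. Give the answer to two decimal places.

M(Fe₂SiO₄) = 203.771 g/mol.
O contributes 4 × 15.999 = 63.996 g per mole.
63.996/203.771 = 0.3141 → 31.41%.

31.41 mass %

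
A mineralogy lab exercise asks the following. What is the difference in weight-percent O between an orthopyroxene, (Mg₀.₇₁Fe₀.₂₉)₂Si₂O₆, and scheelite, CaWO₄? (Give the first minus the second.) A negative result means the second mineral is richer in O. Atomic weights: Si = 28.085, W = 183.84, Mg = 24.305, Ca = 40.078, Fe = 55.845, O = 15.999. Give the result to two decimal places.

O in (Mg₀.₇₁Fe₀.₂₉)₂Si₂O₆: molar mass 219.067 g/mol; 6×15.999 = 95.994 g → 43.82 wt%.
O in CaWO₄: molar mass 287.914 g/mol; 4×15.999 = 63.996 g → 22.23 wt%.
Difference = 43.82 − 22.23 = 21.59 percentage points.

21.59 percentage points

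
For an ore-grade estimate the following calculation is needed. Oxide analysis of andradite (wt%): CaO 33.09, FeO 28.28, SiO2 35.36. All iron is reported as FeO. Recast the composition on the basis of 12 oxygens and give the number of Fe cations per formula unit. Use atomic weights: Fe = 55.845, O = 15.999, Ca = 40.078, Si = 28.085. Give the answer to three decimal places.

2.186 Fe apfu

33.09 wt% CaO ÷ 56.077 g/mol = 0.59008 mol, giving 0.59008 Ca and 0.59008 O.
28.28 wt% FeO ÷ 71.844 g/mol = 0.39363 mol, giving 0.39363 Fe and 0.39363 O.
35.36 wt% SiO2 ÷ 60.083 g/mol = 0.58852 mol, giving 0.58852 Si and 1.17704 O.
Oxygen sums to 2.16075; scaling by 12/2.16075 = 5.55363 puts the formula on 12 O.
Fe: 0.39363 × 5.55363 = 2.186 atoms per formula unit.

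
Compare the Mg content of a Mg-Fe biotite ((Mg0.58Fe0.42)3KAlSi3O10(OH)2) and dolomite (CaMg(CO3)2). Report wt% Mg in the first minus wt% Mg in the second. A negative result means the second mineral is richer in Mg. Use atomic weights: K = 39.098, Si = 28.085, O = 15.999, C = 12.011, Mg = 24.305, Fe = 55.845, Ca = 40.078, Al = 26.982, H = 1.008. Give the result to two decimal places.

-3.93 percentage points

Mg in (Mg0.58Fe0.42)3KAlSi3O10(OH)2: molar mass 456.994 g/mol; 1.74×24.305 = 42.291 g → 9.25 wt%.
Mg in CaMg(CO3)2: molar mass 184.399 g/mol; 1×24.305 = 24.305 g → 13.18 wt%.
Difference = 9.25 − 13.18 = -3.93 percentage points.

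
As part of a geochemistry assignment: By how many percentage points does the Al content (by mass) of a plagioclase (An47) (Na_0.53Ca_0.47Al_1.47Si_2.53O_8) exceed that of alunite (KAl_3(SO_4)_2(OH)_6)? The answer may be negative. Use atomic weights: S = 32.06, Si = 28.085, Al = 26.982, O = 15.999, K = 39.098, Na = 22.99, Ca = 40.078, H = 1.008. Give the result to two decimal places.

M(Na_0.53Ca_0.47Al_1.47Si_2.53O_8) = 269.732 g/mol, so wt% Al = 39.664/269.732 × 100 = 14.70%.
M(KAl_3(SO_4)_2(OH)_6) = 414.198 g/mol, so wt% Al = 80.946/414.198 × 100 = 19.54%.
14.70 − 19.54 = -4.84 pp.

-4.84 percentage points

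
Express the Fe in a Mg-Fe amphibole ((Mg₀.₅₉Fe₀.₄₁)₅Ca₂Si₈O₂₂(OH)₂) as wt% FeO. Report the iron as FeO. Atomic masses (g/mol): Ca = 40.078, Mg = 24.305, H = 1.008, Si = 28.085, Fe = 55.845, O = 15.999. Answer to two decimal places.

16.79 wt%

Molar mass of (Mg₀.₅₉Fe₀.₄₁)₅Ca₂Si₈O₂₂(OH)₂ = 2.95·24.305 + 2.05·55.845 + 2·40.078 + 8·28.085 + 24·15.999 + 2·1.008 = 877.010 g/mol.
Each formula unit contains 2.05 Fe, equivalent to 2.05/1 = 2.0500 mol FeO.
M(FeO) = 1×55.845 + 1×15.999 = 71.844 g/mol.
Mass of FeO per formula unit = 2.0500 × 71.844 = 147.280 g.
FeO wt% = 147.280 / 877.010 × 100 = 16.79%.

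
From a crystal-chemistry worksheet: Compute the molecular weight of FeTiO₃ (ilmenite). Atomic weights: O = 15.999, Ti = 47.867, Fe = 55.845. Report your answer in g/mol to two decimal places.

Fe: 1 × 55.845 = 55.8450
Ti: 1 × 47.867 = 47.8670
O: 3 × 15.999 = 47.9970
Summing the contributions gives the formula mass.

151.71 g/mol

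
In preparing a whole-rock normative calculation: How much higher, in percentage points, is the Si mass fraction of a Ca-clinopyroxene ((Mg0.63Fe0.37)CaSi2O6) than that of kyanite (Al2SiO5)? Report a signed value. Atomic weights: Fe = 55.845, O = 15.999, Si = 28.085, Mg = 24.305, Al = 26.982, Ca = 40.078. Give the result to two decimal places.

M((Mg0.63Fe0.37)CaSi2O6) = 228.217 g/mol, so wt% Si = 56.170/228.217 × 100 = 24.61%.
M(Al2SiO5) = 162.044 g/mol, so wt% Si = 28.085/162.044 × 100 = 17.33%.
24.61 − 17.33 = 7.28 pp.

7.28 percentage points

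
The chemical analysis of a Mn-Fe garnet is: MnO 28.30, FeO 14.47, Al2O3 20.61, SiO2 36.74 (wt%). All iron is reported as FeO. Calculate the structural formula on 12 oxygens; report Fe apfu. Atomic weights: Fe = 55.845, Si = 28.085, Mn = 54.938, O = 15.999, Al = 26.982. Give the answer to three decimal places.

0.995 Fe apfu

28.30 wt% MnO ÷ 70.937 g/mol = 0.39895 mol, giving 0.39895 Mn and 0.39895 O.
14.47 wt% FeO ÷ 71.844 g/mol = 0.20141 mol, giving 0.20141 Fe and 0.20141 O.
20.61 wt% Al2O3 ÷ 101.961 g/mol = 0.20214 mol, giving 0.40428 Al and 0.60642 O.
36.74 wt% SiO2 ÷ 60.083 g/mol = 0.61149 mol, giving 0.61149 Si and 1.22298 O.
Oxygen sums to 2.42976; scaling by 12/2.42976 = 4.93876 puts the formula on 12 O.
Fe: 0.20141 × 4.93876 = 0.995 atoms per formula unit.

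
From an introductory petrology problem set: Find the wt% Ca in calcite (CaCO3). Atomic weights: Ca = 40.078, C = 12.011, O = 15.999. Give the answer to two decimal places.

Molar mass of CaCO3: 1×40.078 + 1×12.011 + 3×15.999 = 100.086 g/mol.
Mass of Ca per formula unit: 1 × 40.078 = 40.078 g.
Weight fraction Ca = 40.078 / 100.086 = 0.4004.

40.04 weight percent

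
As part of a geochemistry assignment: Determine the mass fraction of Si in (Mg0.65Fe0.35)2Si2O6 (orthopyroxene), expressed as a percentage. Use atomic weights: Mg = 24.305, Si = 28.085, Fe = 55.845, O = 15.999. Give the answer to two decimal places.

25.21 wt%

Molar mass of (Mg0.65Fe0.35)2Si2O6: 1.30*24.305 + 0.70*55.845 + 2*28.085 + 6*15.999 = 222.852 g/mol.
Mass of Si per formula unit: 2 × 28.085 = 56.170 g.
Weight fraction Si = 56.170 / 222.852 = 0.2521.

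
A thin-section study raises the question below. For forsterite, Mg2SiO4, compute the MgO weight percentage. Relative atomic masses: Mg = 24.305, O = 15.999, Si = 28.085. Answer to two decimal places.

Formula mass = 140.691 g/mol.
2 Mg → 2.0000 mol MgO per formula unit; M(MgO) = 40.304, so MgO mass = 80.608 g.
80.608/140.691 × 100 = 57.29 wt%.

57.29 wt%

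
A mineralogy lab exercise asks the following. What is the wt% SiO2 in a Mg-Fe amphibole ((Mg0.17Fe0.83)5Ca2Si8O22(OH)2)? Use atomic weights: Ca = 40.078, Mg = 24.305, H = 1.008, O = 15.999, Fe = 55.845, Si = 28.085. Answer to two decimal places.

Molar mass of (Mg0.17Fe0.83)5Ca2Si8O22(OH)2 = 0.85*24.305 + 4.15*55.845 + 2*40.078 + 8*28.085 + 24*15.999 + 2*1.008 = 943.244 g/mol.
Each formula unit contains 8 Si, equivalent to 8/1 = 8.0000 mol SiO2.
M(SiO2) = 1×28.085 + 2×15.999 = 60.083 g/mol.
Mass of SiO2 per formula unit = 8.0000 × 60.083 = 480.664 g.
SiO2 wt% = 480.664 / 943.244 × 100 = 50.96%.

50.96 wt%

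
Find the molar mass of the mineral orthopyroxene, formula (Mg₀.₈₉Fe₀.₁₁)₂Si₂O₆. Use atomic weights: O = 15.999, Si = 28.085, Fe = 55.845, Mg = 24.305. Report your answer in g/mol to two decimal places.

207.71 g/mol

Mg: 1.78 × 24.305 = 43.2629
Fe: 0.22 × 55.845 = 12.2859
Si: 2 × 28.085 = 56.1700
O: 6 × 15.999 = 95.9940
Summing the contributions gives the formula mass.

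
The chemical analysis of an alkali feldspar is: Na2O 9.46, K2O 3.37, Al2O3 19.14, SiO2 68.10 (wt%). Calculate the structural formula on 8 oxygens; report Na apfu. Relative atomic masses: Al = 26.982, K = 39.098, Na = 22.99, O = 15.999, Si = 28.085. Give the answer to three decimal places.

9.46 wt% Na2O ÷ 61.979 g/mol = 0.15263 mol, giving 0.30526 Na and 0.15263 O.
3.37 wt% K2O ÷ 94.195 g/mol = 0.03578 mol, giving 0.07156 K and 0.03578 O.
19.14 wt% Al2O3 ÷ 101.961 g/mol = 0.18772 mol, giving 0.37544 Al and 0.56316 O.
68.10 wt% SiO2 ÷ 60.083 g/mol = 1.13343 mol, giving 1.13343 Si and 2.26686 O.
Oxygen sums to 3.01843; scaling by 8/3.01843 = 2.65038 puts the formula on 8 O.
Na: 0.30526 × 2.65038 = 0.809 atoms per formula unit.

0.809 Na apfu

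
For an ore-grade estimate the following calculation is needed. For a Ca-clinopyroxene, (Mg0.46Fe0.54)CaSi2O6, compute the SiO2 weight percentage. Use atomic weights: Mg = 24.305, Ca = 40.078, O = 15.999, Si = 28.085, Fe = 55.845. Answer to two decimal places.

51.45 wt%

Molar mass of (Mg0.46Fe0.54)CaSi2O6 = 0.46*24.305 + 0.54*55.845 + 1*40.078 + 2*28.085 + 6*15.999 = 233.579 g/mol.
Each formula unit contains 2 Si, equivalent to 2/1 = 2.0000 mol SiO2.
M(SiO2) = 1×28.085 + 2×15.999 = 60.083 g/mol.
Mass of SiO2 per formula unit = 2.0000 × 60.083 = 120.166 g.
SiO2 wt% = 120.166 / 233.579 × 100 = 51.45%.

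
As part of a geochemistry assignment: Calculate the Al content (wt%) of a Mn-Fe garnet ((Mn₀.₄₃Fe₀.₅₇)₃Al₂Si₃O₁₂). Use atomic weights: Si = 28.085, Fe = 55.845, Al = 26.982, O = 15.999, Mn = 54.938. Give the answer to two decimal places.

10.87 wt%

M((Mn₀.₄₃Fe₀.₅₇)₃Al₂Si₃O₁₂) = 496.572 g/mol.
Al contributes 2 × 26.982 = 53.964 g per mole.
53.964/496.572 = 0.1087 → 10.87%.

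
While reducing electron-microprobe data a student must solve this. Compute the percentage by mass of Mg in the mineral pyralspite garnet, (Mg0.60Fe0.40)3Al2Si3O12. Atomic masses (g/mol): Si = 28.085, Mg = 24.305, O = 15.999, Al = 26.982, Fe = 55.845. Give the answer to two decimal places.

9.92 weight percent

M((Mg0.60Fe0.40)3Al2Si3O12) = 440.970 g/mol.
Mg contributes 1.80 × 24.305 = 43.749 g per mole.
43.749/440.970 = 0.0992 → 9.92%.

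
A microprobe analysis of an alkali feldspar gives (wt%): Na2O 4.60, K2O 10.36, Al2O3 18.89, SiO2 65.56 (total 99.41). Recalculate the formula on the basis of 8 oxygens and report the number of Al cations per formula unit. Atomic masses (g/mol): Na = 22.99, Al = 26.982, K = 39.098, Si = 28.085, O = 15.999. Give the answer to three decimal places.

4.60 wt% Na2O ÷ 61.979 g/mol = 0.07422 mol, giving 0.14844 Na and 0.07422 O.
10.36 wt% K2O ÷ 94.195 g/mol = 0.10998 mol, giving 0.21996 K and 0.10998 O.
18.89 wt% Al2O3 ÷ 101.961 g/mol = 0.18527 mol, giving 0.37054 Al and 0.55581 O.
65.56 wt% SiO2 ÷ 60.083 g/mol = 1.09116 mol, giving 1.09116 Si and 2.18232 O.
Oxygen sums to 2.92233; scaling by 8/2.92233 = 2.73754 puts the formula on 8 O.
Al: 0.37054 × 2.73754 = 1.014 atoms per formula unit.

1.014 Al apfu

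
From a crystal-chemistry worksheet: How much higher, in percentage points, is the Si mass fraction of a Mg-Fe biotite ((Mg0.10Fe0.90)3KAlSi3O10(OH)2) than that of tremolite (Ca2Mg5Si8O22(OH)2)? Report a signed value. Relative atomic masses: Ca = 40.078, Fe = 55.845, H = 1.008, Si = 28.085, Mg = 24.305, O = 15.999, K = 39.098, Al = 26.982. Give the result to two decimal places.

-10.89 percentage points

Si in (Mg0.10Fe0.90)3KAlSi3O10(OH)2: molar mass 502.412 g/mol; 3×28.085 = 84.255 g → 16.77 wt%.
Si in Ca2Mg5Si8O22(OH)2: molar mass 812.353 g/mol; 8×28.085 = 224.680 g → 27.66 wt%.
Difference = 16.77 − 27.66 = -10.89 percentage points.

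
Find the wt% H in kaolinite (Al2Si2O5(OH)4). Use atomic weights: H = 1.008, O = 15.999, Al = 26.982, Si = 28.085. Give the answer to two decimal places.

1.56 wt%

Molar mass of Al2Si2O5(OH)4: 2*26.982 + 2*28.085 + 9*15.999 + 4*1.008 = 258.157 g/mol.
Mass of H per formula unit: 4 × 1.008 = 4.032 g.
Weight fraction H = 4.032 / 258.157 = 0.0156.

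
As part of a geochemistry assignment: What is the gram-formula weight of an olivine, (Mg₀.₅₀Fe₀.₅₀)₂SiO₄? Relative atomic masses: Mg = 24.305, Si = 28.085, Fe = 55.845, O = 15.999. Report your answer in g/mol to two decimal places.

The formula mass is the sum 1(24.305) + 1(55.845) + 1(28.085) + 4(15.999).

172.23 g/mol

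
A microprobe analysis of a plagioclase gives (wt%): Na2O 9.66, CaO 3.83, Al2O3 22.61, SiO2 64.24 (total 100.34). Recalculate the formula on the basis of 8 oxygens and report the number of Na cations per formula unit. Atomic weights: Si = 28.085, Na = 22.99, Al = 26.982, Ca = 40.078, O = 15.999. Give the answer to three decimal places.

9.66 wt% Na2O ÷ 61.979 g/mol = 0.15586 mol, giving 0.31172 Na and 0.15586 O.
3.83 wt% CaO ÷ 56.077 g/mol = 0.06830 mol, giving 0.06830 Ca and 0.06830 O.
22.61 wt% Al2O3 ÷ 101.961 g/mol = 0.22175 mol, giving 0.44350 Al and 0.66525 O.
64.24 wt% SiO2 ÷ 60.083 g/mol = 1.06919 mol, giving 1.06919 Si and 2.13838 O.
Oxygen sums to 3.02779; scaling by 8/3.02779 = 2.64219 puts the formula on 8 O.
Na: 0.31172 × 2.64219 = 0.824 atoms per formula unit.

0.824 Na apfu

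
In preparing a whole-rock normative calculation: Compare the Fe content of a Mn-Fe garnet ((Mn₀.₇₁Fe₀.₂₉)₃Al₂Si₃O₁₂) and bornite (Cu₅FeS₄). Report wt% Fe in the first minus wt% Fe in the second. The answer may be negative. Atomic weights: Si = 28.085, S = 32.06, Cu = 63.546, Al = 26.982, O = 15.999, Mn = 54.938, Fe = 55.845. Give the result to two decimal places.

M((Mn₀.₇₁Fe₀.₂₉)₃Al₂Si₃O₁₂) = 495.810 g/mol, so wt% Fe = 48.585/495.810 × 100 = 9.80%.
M(Cu₅FeS₄) = 501.815 g/mol, so wt% Fe = 55.845/501.815 × 100 = 11.13%.
9.80 − 11.13 = -1.33 pp.

-1.33 percentage points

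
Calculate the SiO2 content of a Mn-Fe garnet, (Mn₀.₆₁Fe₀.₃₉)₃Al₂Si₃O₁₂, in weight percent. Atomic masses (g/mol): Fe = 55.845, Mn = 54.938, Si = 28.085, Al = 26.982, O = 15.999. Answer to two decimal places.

36.33 wt%

Formula mass = 496.082 g/mol.
3 Si → 3.0000 mol SiO2 per formula unit; M(SiO2) = 60.083, so SiO2 mass = 180.249 g.
180.249/496.082 × 100 = 36.33 wt%.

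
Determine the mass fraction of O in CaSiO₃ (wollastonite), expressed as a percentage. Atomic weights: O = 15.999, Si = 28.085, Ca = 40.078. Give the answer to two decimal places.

M(CaSiO₃) = 116.160 g/mol.
O contributes 3 × 15.999 = 47.997 g per mole.
47.997/116.160 = 0.4132 → 41.32%.

41.32 weight percent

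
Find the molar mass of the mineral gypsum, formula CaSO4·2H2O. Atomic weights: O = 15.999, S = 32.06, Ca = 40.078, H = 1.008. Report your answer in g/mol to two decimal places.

Ca: 1 × 40.078 = 40.0780
S: 1 × 32.06 = 32.0600
O: 6 × 15.999 = 95.9940
H: 4 × 1.008 = 4.0320
Summing the contributions gives the formula mass.

172.16 g/mol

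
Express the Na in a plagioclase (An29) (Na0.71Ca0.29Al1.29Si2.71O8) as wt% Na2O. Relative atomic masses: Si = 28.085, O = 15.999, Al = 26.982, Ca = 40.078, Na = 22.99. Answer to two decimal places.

Formula mass = 266.855 g/mol.
0.71 Na → 0.3550 mol Na2O per formula unit; M(Na2O) = 61.979, so Na2O mass = 22.003 g.
22.003/266.855 × 100 = 8.25 wt%.

8.25 wt%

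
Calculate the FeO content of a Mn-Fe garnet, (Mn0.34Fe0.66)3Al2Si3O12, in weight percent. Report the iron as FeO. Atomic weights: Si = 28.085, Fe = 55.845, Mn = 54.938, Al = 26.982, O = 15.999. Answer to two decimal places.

28.63 wt%

Molar mass of (Mn0.34Fe0.66)3Al2Si3O12 = 1.02·54.938 + 1.98·55.845 + 2·26.982 + 3·28.085 + 12·15.999 = 496.817 g/mol.
Each formula unit contains 1.98 Fe, equivalent to 1.98/1 = 1.9800 mol FeO.
M(FeO) = 1×55.845 + 1×15.999 = 71.844 g/mol.
Mass of FeO per formula unit = 1.9800 × 71.844 = 142.251 g.
FeO wt% = 142.251 / 496.817 × 100 = 28.63%.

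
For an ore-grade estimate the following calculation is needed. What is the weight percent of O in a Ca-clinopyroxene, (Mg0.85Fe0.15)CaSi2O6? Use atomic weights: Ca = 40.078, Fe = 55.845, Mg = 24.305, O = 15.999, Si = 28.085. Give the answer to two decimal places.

Molar mass of (Mg0.85Fe0.15)CaSi2O6: 0.85·24.305 + 0.15·55.845 + 1·40.078 + 2·28.085 + 6·15.999 = 221.278 g/mol.
Mass of O per formula unit: 6 × 15.999 = 95.994 g.
Weight fraction O = 95.994 / 221.278 = 0.4338.

43.38 mass %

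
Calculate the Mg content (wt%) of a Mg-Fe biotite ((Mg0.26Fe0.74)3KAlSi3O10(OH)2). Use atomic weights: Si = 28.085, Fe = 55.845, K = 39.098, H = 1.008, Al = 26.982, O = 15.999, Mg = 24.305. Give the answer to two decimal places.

3.89 wt%

Formula mass = 0.78·24.305 + 2.22·55.845 + 1·39.098 + 1·26.982 + 3·28.085 + 12·15.999 + 2·1.008 = 487.273 g/mol, of which 18.958 g is Mg.
So Mg makes up 18.958/487.273 = 0.0389 of the mass, i.e. 3.89%.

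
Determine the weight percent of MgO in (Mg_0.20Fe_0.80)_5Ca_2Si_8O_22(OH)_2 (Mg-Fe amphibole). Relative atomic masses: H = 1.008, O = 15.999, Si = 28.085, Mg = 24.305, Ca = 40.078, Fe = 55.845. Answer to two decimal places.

4.29 wt%

M((Mg_0.20Fe_0.80)_5Ca_2Si_8O_22(OH)_2) = 938.513 g/mol; M(MgO) = 40.304 g/mol.
Moles MgO per formula unit = 1 Mg ÷ 1 = 1.0000.
MgO fraction = (1.0000 × 40.304) / 938.513 = 40.304/938.513 = 0.0429.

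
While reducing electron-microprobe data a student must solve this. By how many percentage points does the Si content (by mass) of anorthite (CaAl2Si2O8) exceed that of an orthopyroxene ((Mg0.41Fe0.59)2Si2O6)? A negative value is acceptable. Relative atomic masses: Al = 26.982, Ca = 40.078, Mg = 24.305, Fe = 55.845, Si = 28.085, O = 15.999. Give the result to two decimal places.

-3.41 percentage points

M(CaAl2Si2O8) = 278.204 g/mol, so wt% Si = 56.170/278.204 × 100 = 20.19%.
M((Mg0.41Fe0.59)2Si2O6) = 237.991 g/mol, so wt% Si = 56.170/237.991 × 100 = 23.60%.
20.19 − 23.60 = -3.41 pp.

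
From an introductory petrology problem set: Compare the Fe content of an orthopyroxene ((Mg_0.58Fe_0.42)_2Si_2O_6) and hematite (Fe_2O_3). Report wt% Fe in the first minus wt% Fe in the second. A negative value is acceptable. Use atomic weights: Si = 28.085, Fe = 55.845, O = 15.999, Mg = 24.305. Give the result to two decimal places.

-49.30 percentage points

M((Mg_0.58Fe_0.42)_2Si_2O_6) = 227.268 g/mol, so wt% Fe = 46.910/227.268 × 100 = 20.64%.
M(Fe_2O_3) = 159.687 g/mol, so wt% Fe = 111.690/159.687 × 100 = 69.94%.
20.64 − 69.94 = -49.30 pp.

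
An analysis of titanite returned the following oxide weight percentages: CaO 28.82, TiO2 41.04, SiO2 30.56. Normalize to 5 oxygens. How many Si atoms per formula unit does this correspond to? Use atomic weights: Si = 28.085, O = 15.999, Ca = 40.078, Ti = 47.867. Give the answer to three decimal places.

0.994 Si apfu

CaO (M=56.077): mol = 0.51394; Ca = 0.51394, O = 0.51394.
TiO2 (M=79.865): mol = 0.51387; Ti = 0.51387, O = 1.02774.
SiO2 (M=60.083): mol = 0.50863; Si = 0.50863, O = 1.01726.
ΣO = 2.55894; factor = 5/ΣO = 1.95393.
Si apfu = 0.50863 × 1.95393 = 0.994.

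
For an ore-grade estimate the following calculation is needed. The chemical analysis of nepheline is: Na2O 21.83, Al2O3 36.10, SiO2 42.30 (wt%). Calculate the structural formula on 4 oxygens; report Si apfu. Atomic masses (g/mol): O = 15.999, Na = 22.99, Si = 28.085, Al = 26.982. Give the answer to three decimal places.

0.998 Si apfu

21.83 wt% Na2O ÷ 61.979 g/mol = 0.35222 mol, giving 0.70444 Na and 0.35222 O.
36.10 wt% Al2O3 ÷ 101.961 g/mol = 0.35406 mol, giving 0.70812 Al and 1.06218 O.
42.30 wt% SiO2 ÷ 60.083 g/mol = 0.70403 mol, giving 0.70403 Si and 1.40806 O.
Oxygen sums to 2.82246; scaling by 4/2.82246 = 1.41720 puts the formula on 4 O.
Si: 0.70403 × 1.41720 = 0.998 atoms per formula unit.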